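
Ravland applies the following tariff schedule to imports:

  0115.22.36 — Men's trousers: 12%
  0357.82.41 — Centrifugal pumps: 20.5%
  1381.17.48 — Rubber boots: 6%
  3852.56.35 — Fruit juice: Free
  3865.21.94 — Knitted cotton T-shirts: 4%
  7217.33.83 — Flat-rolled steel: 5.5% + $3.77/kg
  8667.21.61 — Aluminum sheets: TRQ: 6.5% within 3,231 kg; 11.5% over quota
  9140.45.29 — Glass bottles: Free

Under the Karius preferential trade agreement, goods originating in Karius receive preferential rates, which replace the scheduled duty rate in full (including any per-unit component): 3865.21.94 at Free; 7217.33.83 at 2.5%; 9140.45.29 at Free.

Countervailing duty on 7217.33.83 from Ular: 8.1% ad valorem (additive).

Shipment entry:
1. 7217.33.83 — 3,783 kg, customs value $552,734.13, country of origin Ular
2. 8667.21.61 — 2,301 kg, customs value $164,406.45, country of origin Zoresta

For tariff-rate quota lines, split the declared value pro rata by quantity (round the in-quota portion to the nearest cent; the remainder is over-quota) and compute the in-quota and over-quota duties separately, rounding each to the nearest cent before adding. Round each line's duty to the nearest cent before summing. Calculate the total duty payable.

Line 1 (7217.33.83, Ular, 3,783 kg, $552,734.13):
Base rate for 7217.33.83 is 5.5% + $3.77/kg.
7217.33.83 has an FTA preferential rate, but origin Ular is not Karius; base rate stands.
Additional duty on 7217.33.83 from Ular: +8.1%. Applied ad valorem rate: 5.5% + 8.1% = 13.6%.
Duty = $552,734.13 × 13.6% + 3,783 × $3.77 = $89,433.75.
Line 2 (8667.21.61, Zoresta, 2,301 kg, $164,406.45):
Code 8667.21.61 is under a tariff-rate quota (threshold 3,231 kg). Quantity 2,301 kg is within the quota, so the in-quota rate 6.5% applies to the full value.
Duty = $164,406.45 × 6.5% = $10,686.42.
Total = $89,433.75 + $10,686.42 = $100,120.17.

$100,120.17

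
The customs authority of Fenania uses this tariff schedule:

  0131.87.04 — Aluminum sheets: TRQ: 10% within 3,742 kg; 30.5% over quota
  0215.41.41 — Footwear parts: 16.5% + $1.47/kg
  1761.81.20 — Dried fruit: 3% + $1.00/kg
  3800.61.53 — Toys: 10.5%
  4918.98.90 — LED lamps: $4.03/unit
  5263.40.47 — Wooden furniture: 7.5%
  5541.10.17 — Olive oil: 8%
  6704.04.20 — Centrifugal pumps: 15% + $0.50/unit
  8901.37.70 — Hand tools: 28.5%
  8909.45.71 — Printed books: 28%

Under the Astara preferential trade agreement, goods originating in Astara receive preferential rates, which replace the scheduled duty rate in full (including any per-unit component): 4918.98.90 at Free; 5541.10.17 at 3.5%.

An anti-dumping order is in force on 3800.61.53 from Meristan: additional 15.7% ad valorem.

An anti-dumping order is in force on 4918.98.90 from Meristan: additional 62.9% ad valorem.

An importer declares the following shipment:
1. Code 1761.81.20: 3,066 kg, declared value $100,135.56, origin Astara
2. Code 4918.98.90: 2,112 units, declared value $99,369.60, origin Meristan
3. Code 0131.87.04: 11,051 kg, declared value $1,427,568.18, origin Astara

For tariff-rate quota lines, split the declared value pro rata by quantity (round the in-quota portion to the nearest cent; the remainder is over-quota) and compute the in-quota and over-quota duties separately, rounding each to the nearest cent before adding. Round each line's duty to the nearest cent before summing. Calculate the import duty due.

$413,397.94

Line 1 (1761.81.20, Astara, 3,066 kg, $100,135.56):
Base rate for 1761.81.20 is 3% + $1.00/kg.
Origin Astara is the FTA partner but 1761.81.20 is not on the preference list; base rate stands.
Duty = $100,135.56 × 3% + 3,066 × $1.00 = $6,070.07.
Line 2 (4918.98.90, Meristan, 2,112 units, $99,369.60):
Base rate for 4918.98.90 is $4.03/unit.
4918.98.90 has an FTA preferential rate, but origin Meristan is not Astara; base rate stands.
Additional duty on 4918.98.90 from Meristan: +62.9% ad valorem. Applied ad valorem rate = 62.9%.
Duty = $99,369.60 × 62.9% + 2,112 × $4.03 = $71,014.84.
Line 3 (0131.87.04, Astara, 11,051 kg, $1,427,568.18):
Code 0131.87.04 is under a tariff-rate quota (threshold 3,742 kg). In-quota: 3,742 kg at 10%; over-quota: 7,309 kg at 30.5%.
Pro-rata value split: in-quota = $1,427,568.18 × 3,742/11,051 = $483,391.56; over-quota = $1,427,568.18 − $483,391.56 = $944,176.62.
In-quota duty = $483,391.56 × 10% = $48,339.16. Over-quota duty = $944,176.62 × 30.5% = $287,973.87.
Line duty = $48,339.16 + $287,973.87 = $336,313.03.
Total = $6,070.07 + $71,014.84 + $336,313.03 = $413,397.94.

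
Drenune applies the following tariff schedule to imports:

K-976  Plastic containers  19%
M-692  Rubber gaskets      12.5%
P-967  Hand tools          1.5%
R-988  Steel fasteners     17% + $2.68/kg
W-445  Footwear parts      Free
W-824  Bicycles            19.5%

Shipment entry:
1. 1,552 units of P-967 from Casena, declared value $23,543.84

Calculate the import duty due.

$353.16

Line 1 (P-967, Casena, 1,552 units, $23,543.84):
Base rate for P-967 is 1.5%.
Duty = $23,543.84 × 1.5% = $353.16.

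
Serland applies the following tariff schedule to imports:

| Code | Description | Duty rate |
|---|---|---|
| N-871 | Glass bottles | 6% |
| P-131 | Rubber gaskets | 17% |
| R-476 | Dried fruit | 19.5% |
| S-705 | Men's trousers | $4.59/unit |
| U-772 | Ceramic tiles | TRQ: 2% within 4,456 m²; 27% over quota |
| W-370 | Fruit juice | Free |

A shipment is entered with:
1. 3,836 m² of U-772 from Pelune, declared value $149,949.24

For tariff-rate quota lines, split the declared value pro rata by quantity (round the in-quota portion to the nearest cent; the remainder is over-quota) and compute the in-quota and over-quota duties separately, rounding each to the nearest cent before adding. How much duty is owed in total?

Line 1 (U-772, Pelune, 3,836 m², $149,949.24):
Code U-772 is under a tariff-rate quota (threshold 4,456 m²). Quantity 3,836 m² is within the quota, so the in-quota rate 2% applies to the full value.
Duty = $149,949.24 × 2% = $2,998.98.

$2,998.98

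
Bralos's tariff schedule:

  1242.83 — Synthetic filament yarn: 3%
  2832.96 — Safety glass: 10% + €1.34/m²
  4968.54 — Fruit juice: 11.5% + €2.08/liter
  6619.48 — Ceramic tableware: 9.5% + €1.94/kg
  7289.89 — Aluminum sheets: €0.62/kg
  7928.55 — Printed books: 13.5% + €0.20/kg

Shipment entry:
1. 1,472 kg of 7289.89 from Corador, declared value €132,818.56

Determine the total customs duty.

Line 1 (7289.89, Corador, 1,472 kg, €132,818.56):
Base rate for 7289.89 is €0.62/kg.
Duty = 1,472 × €0.62 = €912.64.

€912.64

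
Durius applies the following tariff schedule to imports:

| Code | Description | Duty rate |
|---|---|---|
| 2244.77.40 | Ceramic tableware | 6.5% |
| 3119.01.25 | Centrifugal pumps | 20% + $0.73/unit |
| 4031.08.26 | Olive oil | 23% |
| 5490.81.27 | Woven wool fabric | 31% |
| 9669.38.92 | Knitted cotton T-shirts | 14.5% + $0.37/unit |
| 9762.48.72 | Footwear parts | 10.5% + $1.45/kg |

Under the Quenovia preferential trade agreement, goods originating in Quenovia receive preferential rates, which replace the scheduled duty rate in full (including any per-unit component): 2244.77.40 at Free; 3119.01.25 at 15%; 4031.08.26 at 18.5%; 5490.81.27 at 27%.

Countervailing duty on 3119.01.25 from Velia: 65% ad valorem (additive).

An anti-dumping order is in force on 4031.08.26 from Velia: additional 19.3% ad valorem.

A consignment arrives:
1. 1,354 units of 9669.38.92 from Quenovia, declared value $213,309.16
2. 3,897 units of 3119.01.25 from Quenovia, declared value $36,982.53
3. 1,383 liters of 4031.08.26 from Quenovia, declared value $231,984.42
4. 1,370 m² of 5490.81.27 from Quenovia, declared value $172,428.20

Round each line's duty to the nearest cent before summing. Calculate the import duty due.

Line 1 (9669.38.92, Quenovia, 1,354 units, $213,309.16):
Base rate for 9669.38.92 is 14.5% + $0.37/unit.
Origin Quenovia is the FTA partner but 9669.38.92 is not on the preference list; base rate stands.
Duty = $213,309.16 × 14.5% + 1,354 × $0.37 = $31,430.81.
Line 2 (3119.01.25, Quenovia, 3,897 units, $36,982.53):
Base rate for 3119.01.25 is 20% + $0.73/unit.
Origin Quenovia qualifies under the Durius–Quenovia agreement and 3119.01.25 is covered: preferential rate 15% applies instead.
The additional-duty order on 3119.01.25 targets Velia, not Quenovia; it does not apply.
Duty = $36,982.53 × 15% = $5,547.38.
Line 3 (4031.08.26, Quenovia, 1,383 liters, $231,984.42):
Base rate for 4031.08.26 is 23%.
Origin Quenovia qualifies under the Durius–Quenovia agreement and 4031.08.26 is covered: preferential rate 18.5% applies instead.
The additional-duty order on 4031.08.26 targets Velia, not Quenovia; it does not apply.
Duty = $231,984.42 × 18.5% = $42,917.12.
Line 4 (5490.81.27, Quenovia, 1,370 m², $172,428.20):
Base rate for 5490.81.27 is 31%.
Origin Quenovia qualifies under the Durius–Quenovia agreement and 5490.81.27 is covered: preferential rate 27% applies instead.
Duty = $172,428.20 × 27% = $46,555.61.
Total = $31,430.81 + $5,547.38 + $42,917.12 + $46,555.61 = $126,450.92.

$126,450.92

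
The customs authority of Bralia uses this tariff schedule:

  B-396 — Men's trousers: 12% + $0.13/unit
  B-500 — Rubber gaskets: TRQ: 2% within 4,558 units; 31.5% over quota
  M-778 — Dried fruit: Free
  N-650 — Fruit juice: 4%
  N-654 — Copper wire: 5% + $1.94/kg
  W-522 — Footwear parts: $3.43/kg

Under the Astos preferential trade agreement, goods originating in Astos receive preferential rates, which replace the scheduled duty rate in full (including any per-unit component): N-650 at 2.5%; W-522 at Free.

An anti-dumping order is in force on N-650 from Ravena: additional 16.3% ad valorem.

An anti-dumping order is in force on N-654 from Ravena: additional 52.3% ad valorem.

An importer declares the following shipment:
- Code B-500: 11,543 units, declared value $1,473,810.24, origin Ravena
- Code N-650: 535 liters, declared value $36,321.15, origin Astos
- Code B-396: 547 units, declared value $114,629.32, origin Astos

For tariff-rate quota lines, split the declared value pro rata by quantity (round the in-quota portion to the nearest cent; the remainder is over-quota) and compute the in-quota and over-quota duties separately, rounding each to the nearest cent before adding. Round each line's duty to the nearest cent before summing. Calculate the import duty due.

Line 1 (B-500, Ravena, 11,543 units, $1,473,810.24):
Code B-500 is under a tariff-rate quota (threshold 4,558 units). In-quota: 4,558 units at 2%; over-quota: 6,985 units at 31.5%.
Pro-rata value split: in-quota = $1,473,810.24 × 4,558/11,543 = $581,965.44; over-quota = $1,473,810.24 − $581,965.44 = $891,844.80.
In-quota duty = $581,965.44 × 2% = $11,639.31. Over-quota duty = $891,844.80 × 31.5% = $280,931.11.
Line duty = $11,639.31 + $280,931.11 = $292,570.42.
Line 2 (N-650, Astos, 535 liters, $36,321.15):
Base rate for N-650 is 4%.
Origin Astos qualifies under the Bralia–Astos agreement and N-650 is covered: preferential rate 2.5% applies instead.
The additional-duty order on N-650 targets Ravena, not Astos; it does not apply.
Duty = $36,321.15 × 2.5% = $908.03.
Line 3 (B-396, Astos, 547 units, $114,629.32):
Base rate for B-396 is 12% + $0.13/unit.
Origin Astos is the FTA partner but B-396 is not on the preference list; base rate stands.
Duty = $114,629.32 × 12% + 547 × $0.13 = $13,826.63.
Total = $292,570.42 + $908.03 + $13,826.63 = $307,305.08.

$307,305.08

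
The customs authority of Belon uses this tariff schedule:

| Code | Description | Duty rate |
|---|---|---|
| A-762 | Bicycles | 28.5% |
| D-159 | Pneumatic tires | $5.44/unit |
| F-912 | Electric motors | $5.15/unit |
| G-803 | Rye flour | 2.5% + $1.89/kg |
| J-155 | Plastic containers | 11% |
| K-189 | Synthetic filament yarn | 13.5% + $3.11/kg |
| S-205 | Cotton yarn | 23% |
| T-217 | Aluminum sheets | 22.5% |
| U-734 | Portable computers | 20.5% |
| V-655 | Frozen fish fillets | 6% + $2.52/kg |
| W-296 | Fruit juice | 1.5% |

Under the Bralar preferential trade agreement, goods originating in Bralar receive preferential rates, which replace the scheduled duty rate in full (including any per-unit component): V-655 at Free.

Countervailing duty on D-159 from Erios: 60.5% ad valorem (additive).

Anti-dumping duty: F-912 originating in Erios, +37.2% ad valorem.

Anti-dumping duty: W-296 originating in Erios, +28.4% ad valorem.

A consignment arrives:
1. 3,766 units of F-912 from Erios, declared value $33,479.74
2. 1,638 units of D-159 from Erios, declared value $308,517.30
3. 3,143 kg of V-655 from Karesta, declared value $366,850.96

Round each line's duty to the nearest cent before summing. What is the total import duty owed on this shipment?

$257,344.47

Line 1 (F-912, Erios, 3,766 units, $33,479.74):
Base rate for F-912 is $5.15/unit.
Additional duty on F-912 from Erios: +37.2% ad valorem. Applied ad valorem rate = 37.2%.
Duty = $33,479.74 × 37.2% + 3,766 × $5.15 = $31,849.36.
Line 2 (D-159, Erios, 1,638 units, $308,517.30):
Base rate for D-159 is $5.44/unit.
Additional duty on D-159 from Erios: +60.5% ad valorem. Applied ad valorem rate = 60.5%.
Duty = $308,517.30 × 60.5% + 1,638 × $5.44 = $195,563.69.
Line 3 (V-655, Karesta, 3,143 kg, $366,850.96):
Base rate for V-655 is 6% + $2.52/kg.
V-655 has an FTA preferential rate, but origin Karesta is not Bralar; base rate stands.
Duty = $366,850.96 × 6% + 3,143 × $2.52 = $29,931.42.
Total = $31,849.36 + $195,563.69 + $29,931.42 = $257,344.47.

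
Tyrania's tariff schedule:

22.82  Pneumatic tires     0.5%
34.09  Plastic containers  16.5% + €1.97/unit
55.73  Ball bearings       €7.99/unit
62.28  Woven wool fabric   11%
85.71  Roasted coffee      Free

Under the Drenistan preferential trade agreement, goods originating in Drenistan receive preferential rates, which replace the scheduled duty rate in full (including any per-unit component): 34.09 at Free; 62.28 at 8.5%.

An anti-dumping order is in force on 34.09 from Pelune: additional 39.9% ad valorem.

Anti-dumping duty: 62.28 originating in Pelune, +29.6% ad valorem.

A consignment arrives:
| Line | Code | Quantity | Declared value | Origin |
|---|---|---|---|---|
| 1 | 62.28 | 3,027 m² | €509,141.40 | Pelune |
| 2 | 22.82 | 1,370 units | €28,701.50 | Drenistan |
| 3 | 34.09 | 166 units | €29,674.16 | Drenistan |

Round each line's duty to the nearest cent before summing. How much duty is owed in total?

€206,854.92

Line 1 (62.28, Pelune, 3,027 m², €509,141.40):
Base rate for 62.28 is 11%.
62.28 has an FTA preferential rate, but origin Pelune is not Drenistan; base rate stands.
Additional duty on 62.28 from Pelune: +29.6%. Applied ad valorem rate: 11% + 29.6% = 40.6%.
Duty = €509,141.40 × 40.6% = €206,711.41.
Line 2 (22.82, Drenistan, 1,370 units, €28,701.50):
Base rate for 22.82 is 0.5%.
Origin Drenistan is the FTA partner but 22.82 is not on the preference list; base rate stands.
Duty = €28,701.50 × 0.5% = €143.51.
Line 3 (34.09, Drenistan, 166 units, €29,674.16):
Base rate for 34.09 is 16.5% + €1.97/unit.
Origin Drenistan qualifies under the Tyrania–Drenistan agreement and 34.09 is covered: preferential rate Free applies instead.
The additional-duty order on 34.09 targets Pelune, not Drenistan; it does not apply.
Duty = €29,674.16 × 0% = €0.00.
Total = €206,711.41 + €143.51 + €0.00 = €206,854.92.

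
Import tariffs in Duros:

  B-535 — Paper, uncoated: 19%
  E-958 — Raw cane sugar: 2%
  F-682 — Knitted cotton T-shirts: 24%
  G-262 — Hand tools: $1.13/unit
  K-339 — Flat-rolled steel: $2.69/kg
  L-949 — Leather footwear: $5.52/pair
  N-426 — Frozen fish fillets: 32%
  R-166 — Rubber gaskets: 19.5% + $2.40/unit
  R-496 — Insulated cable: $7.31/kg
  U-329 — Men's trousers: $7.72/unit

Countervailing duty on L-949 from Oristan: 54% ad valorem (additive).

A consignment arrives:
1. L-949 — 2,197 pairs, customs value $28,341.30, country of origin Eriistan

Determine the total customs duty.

$12,127.44

Line 1 (L-949, Eriistan, 2,197 pairs, $28,341.30):
Base rate for L-949 is $5.52/pair.
The additional-duty order on L-949 targets Oristan, not Eriistan; it does not apply.
Duty = 2,197 × $5.52 = $12,127.44.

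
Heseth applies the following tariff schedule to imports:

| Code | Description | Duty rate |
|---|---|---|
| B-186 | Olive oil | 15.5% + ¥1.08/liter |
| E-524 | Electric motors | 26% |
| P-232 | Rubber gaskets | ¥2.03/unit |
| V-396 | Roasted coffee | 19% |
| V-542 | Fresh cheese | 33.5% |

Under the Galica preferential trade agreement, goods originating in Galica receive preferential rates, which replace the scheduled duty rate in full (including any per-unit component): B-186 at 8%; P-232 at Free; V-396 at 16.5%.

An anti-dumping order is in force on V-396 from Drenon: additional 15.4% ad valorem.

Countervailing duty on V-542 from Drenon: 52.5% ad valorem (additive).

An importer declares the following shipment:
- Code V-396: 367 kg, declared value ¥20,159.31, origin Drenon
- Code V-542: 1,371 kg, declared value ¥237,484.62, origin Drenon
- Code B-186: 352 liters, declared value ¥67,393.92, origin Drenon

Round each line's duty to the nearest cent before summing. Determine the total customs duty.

¥221,997.79

Line 1 (V-396, Drenon, 367 kg, ¥20,159.31):
Base rate for V-396 is 19%.
V-396 has an FTA preferential rate, but origin Drenon is not Galica; base rate stands.
Additional duty on V-396 from Drenon: +15.4%. Applied ad valorem rate: 19% + 15.4% = 34.4%.
Duty = ¥20,159.31 × 34.4% = ¥6,934.80.
Line 2 (V-542, Drenon, 1,371 kg, ¥237,484.62):
Base rate for V-542 is 33.5%.
Additional duty on V-542 from Drenon: +52.5%. Applied ad valorem rate: 33.5% + 52.5% = 86%.
Duty = ¥237,484.62 × 86% = ¥204,236.77.
Line 3 (B-186, Drenon, 352 liters, ¥67,393.92):
Base rate for B-186 is 15.5% + ¥1.08/liter.
B-186 has an FTA preferential rate, but origin Drenon is not Galica; base rate stands.
Duty = ¥67,393.92 × 15.5% + 352 × ¥1.08 = ¥10,826.22.
Total = ¥6,934.80 + ¥204,236.77 + ¥10,826.22 = ¥221,997.79.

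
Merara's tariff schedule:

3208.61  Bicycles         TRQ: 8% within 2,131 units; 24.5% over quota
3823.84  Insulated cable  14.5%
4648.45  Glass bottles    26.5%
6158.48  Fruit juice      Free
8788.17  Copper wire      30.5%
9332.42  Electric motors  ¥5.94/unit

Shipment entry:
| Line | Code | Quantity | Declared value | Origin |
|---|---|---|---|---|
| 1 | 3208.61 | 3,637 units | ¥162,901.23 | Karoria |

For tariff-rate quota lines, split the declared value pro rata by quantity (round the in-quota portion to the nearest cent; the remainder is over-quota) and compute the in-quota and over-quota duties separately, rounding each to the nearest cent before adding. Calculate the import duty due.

Line 1 (3208.61, Karoria, 3,637 units, ¥162,901.23):
Code 3208.61 is under a tariff-rate quota (threshold 2,131 units). In-quota: 2,131 units at 8%; over-quota: 1,506 units at 24.5%.
Pro-rata value split: in-quota = ¥162,901.23 × 2,131/3,637 = ¥95,447.49; over-quota = ¥162,901.23 − ¥95,447.49 = ¥67,453.74.
In-quota duty = ¥95,447.49 × 8% = ¥7,635.80. Over-quota duty = ¥67,453.74 × 24.5% = ¥16,526.17.
Line duty = ¥7,635.80 + ¥16,526.17 = ¥24,161.97.

¥24,161.97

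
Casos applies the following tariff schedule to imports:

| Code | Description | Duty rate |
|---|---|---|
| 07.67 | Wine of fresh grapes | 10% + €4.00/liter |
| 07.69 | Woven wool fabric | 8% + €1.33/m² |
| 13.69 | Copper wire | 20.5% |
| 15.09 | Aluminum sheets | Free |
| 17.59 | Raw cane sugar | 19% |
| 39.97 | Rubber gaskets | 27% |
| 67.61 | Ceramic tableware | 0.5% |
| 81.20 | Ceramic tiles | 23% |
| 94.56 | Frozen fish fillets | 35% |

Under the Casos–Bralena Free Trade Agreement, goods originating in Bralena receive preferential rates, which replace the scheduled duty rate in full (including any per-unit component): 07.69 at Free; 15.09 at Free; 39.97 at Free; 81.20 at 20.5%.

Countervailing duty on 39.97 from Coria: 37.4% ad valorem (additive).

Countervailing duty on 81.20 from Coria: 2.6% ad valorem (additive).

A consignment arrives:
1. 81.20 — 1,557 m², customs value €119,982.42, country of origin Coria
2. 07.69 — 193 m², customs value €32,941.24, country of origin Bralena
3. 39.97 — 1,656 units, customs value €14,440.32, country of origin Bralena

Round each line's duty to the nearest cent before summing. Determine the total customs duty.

€30,715.50

Line 1 (81.20, Coria, 1,557 m², €119,982.42):
Base rate for 81.20 is 23%.
81.20 has an FTA preferential rate, but origin Coria is not Bralena; base rate stands.
Additional duty on 81.20 from Coria: +2.6%. Applied ad valorem rate: 23% + 2.6% = 25.6%.
Duty = €119,982.42 × 25.6% = €30,715.50.
Line 2 (07.69, Bralena, 193 m², €32,941.24):
Base rate for 07.69 is 8% + €1.33/m².
Origin Bralena qualifies under the Casos–Bralena agreement and 07.69 is covered: preferential rate Free applies instead.
Duty = €32,941.24 × 0% = €0.00.
Line 3 (39.97, Bralena, 1,656 units, €14,440.32):
Base rate for 39.97 is 27%.
Origin Bralena qualifies under the Casos–Bralena agreement and 39.97 is covered: preferential rate Free applies instead.
The additional-duty order on 39.97 targets Coria, not Bralena; it does not apply.
Duty = €14,440.32 × 0% = €0.00.
Total = €30,715.50 + €0.00 + €0.00 = €30,715.50.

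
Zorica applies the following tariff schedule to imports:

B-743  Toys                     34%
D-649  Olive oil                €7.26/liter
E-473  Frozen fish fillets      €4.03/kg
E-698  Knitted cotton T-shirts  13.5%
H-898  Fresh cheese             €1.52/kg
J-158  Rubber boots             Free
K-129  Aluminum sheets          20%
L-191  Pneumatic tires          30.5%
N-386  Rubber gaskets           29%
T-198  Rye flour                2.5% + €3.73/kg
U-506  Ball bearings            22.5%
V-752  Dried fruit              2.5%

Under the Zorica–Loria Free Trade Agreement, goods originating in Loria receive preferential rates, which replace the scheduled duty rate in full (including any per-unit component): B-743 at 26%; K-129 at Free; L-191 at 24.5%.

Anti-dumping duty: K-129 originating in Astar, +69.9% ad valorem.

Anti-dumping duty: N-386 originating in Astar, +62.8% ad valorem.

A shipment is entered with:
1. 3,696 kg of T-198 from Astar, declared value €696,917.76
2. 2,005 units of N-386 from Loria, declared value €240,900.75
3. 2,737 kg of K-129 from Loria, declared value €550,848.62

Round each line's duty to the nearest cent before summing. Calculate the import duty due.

€101,070.24

Line 1 (T-198, Astar, 3,696 kg, €696,917.76):
Base rate for T-198 is 2.5% + €3.73/kg.
Duty = €696,917.76 × 2.5% + 3,696 × €3.73 = €31,209.02.
Line 2 (N-386, Loria, 2,005 units, €240,900.75):
Base rate for N-386 is 29%.
Origin Loria is the FTA partner but N-386 is not on the preference list; base rate stands.
The additional-duty order on N-386 targets Astar, not Loria; it does not apply.
Duty = €240,900.75 × 29% = €69,861.22.
Line 3 (K-129, Loria, 2,737 kg, €550,848.62):
Base rate for K-129 is 20%.
Origin Loria qualifies under the Zorica–Loria agreement and K-129 is covered: preferential rate Free applies instead.
The additional-duty order on K-129 targets Astar, not Loria; it does not apply.
Duty = €550,848.62 × 0% = €0.00.
Total = €31,209.02 + €69,861.22 + €0.00 = €101,070.24.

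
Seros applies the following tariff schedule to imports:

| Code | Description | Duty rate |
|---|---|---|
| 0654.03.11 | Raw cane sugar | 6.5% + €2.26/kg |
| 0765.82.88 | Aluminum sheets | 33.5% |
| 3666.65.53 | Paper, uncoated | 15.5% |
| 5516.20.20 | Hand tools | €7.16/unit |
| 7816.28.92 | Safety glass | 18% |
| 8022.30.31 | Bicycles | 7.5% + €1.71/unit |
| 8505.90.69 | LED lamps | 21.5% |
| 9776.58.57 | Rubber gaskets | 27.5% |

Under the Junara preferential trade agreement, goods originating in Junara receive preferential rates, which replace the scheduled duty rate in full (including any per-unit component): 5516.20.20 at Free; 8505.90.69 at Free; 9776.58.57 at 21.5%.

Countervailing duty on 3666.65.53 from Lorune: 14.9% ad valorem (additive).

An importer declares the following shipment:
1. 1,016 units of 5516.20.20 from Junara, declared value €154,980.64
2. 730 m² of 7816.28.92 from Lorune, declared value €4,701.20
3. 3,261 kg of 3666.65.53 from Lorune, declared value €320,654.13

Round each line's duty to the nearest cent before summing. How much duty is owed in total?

Line 1 (5516.20.20, Junara, 1,016 units, €154,980.64):
Base rate for 5516.20.20 is €7.16/unit.
Origin Junara qualifies under the Seros–Junara agreement and 5516.20.20 is covered: preferential rate Free applies instead.
Duty = €154,980.64 × 0% = €0.00.
Line 2 (7816.28.92, Lorune, 730 m², €4,701.20):
Base rate for 7816.28.92 is 18%.
Duty = €4,701.20 × 18% = €846.22.
Line 3 (3666.65.53, Lorune, 3,261 kg, €320,654.13):
Base rate for 3666.65.53 is 15.5%.
Additional duty on 3666.65.53 from Lorune: +14.9%. Applied ad valorem rate: 15.5% + 14.9% = 30.4%.
Duty = €320,654.13 × 30.4% = €97,478.86.
Total = €0.00 + €846.22 + €97,478.86 = €98,325.08.

€98,325.08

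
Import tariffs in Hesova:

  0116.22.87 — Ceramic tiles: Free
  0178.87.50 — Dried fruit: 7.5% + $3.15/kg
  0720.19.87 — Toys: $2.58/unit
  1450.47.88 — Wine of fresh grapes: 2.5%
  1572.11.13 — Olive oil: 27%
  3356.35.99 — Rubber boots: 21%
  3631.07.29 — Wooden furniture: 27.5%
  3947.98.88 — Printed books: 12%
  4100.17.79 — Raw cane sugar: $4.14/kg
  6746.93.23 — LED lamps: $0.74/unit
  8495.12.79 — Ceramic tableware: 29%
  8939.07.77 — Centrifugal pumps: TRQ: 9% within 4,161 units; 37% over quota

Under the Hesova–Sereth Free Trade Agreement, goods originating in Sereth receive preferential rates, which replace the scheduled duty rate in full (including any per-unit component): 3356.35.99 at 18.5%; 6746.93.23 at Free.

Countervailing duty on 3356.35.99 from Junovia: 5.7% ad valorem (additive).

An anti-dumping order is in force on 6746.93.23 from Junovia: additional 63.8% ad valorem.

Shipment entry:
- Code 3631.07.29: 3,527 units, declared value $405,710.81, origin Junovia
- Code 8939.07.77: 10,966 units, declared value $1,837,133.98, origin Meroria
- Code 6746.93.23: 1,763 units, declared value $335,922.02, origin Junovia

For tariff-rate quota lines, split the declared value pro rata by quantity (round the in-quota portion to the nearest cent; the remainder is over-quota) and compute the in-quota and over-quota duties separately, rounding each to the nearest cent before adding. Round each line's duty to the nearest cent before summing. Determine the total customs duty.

Line 1 (3631.07.29, Junovia, 3,527 units, $405,710.81):
Base rate for 3631.07.29 is 27.5%.
Duty = $405,710.81 × 27.5% = $111,570.47.
Line 2 (8939.07.77, Meroria, 10,966 units, $1,837,133.98):
Code 8939.07.77 is under a tariff-rate quota (threshold 4,161 units). In-quota: 4,161 units at 9%; over-quota: 6,805 units at 37%.
Pro-rata value split: in-quota = $1,837,133.98 × 4,161/10,966 = $697,092.33; over-quota = $1,837,133.98 − $697,092.33 = $1,140,041.65.
In-quota duty = $697,092.33 × 9% = $62,738.31. Over-quota duty = $1,140,041.65 × 37% = $421,815.41.
Line duty = $62,738.31 + $421,815.41 = $484,553.72.
Line 3 (6746.93.23, Junovia, 1,763 units, $335,922.02):
Base rate for 6746.93.23 is $0.74/unit.
6746.93.23 has an FTA preferential rate, but origin Junovia is not Sereth; base rate stands.
Additional duty on 6746.93.23 from Junovia: +63.8% ad valorem. Applied ad valorem rate = 63.8%.
Duty = $335,922.02 × 63.8% + 1,763 × $0.74 = $215,622.87.
Total = $111,570.47 + $484,553.72 + $215,622.87 = $811,747.06.

$811,747.06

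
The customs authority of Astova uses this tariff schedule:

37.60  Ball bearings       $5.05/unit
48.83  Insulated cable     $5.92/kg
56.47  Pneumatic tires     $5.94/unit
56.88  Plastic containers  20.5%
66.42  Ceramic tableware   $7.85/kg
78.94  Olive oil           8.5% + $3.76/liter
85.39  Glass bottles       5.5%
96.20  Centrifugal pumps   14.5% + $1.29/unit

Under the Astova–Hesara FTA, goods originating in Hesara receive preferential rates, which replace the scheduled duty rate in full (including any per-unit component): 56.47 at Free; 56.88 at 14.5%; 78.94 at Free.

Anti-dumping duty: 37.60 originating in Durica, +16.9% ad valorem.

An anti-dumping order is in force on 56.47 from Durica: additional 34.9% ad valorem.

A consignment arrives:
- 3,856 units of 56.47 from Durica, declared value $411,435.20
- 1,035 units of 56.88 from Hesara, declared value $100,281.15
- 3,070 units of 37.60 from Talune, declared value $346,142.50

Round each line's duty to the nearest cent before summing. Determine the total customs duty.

$196,539.79

Line 1 (56.47, Durica, 3,856 units, $411,435.20):
Base rate for 56.47 is $5.94/unit.
56.47 has an FTA preferential rate, but origin Durica is not Hesara; base rate stands.
Additional duty on 56.47 from Durica: +34.9% ad valorem. Applied ad valorem rate = 34.9%.
Duty = $411,435.20 × 34.9% + 3,856 × $5.94 = $166,495.52.
Line 2 (56.88, Hesara, 1,035 units, $100,281.15):
Base rate for 56.88 is 20.5%.
Origin Hesara qualifies under the Astova–Hesara agreement and 56.88 is covered: preferential rate 14.5% applies instead.
Duty = $100,281.15 × 14.5% = $14,540.77.
Line 3 (37.60, Talune, 3,070 units, $346,142.50):
Base rate for 37.60 is $5.05/unit.
The additional-duty order on 37.60 targets Durica, not Talune; it does not apply.
Duty = 3,070 × $5.05 = $15,503.50.
Total = $166,495.52 + $14,540.77 + $15,503.50 = $196,539.79.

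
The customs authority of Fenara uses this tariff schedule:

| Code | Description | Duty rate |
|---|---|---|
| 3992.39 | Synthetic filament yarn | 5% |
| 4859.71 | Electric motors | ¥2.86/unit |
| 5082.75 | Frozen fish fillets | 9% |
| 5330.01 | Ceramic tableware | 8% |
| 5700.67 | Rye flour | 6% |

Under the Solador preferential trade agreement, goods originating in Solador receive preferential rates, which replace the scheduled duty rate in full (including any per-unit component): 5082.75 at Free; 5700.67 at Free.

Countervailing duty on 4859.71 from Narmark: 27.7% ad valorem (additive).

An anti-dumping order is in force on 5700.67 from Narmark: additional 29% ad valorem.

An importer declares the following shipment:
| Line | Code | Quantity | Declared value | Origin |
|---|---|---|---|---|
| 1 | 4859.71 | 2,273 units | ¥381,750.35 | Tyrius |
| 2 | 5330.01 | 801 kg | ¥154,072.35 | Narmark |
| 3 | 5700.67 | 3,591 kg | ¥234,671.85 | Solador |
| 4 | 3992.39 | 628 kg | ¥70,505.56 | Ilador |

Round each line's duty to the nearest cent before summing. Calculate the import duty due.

¥22,351.85

Line 1 (4859.71, Tyrius, 2,273 units, ¥381,750.35):
Base rate for 4859.71 is ¥2.86/unit.
The additional-duty order on 4859.71 targets Narmark, not Tyrius; it does not apply.
Duty = 2,273 × ¥2.86 = ¥6,500.78.
Line 2 (5330.01, Narmark, 801 kg, ¥154,072.35):
Base rate for 5330.01 is 8%.
Duty = ¥154,072.35 × 8% = ¥12,325.79.
Line 3 (5700.67, Solador, 3,591 kg, ¥234,671.85):
Base rate for 5700.67 is 6%.
Origin Solador qualifies under the Fenara–Solador agreement and 5700.67 is covered: preferential rate Free applies instead.
The additional-duty order on 5700.67 targets Narmark, not Solador; it does not apply.
Duty = ¥234,671.85 × 0% = ¥0.00.
Line 4 (3992.39, Ilador, 628 kg, ¥70,505.56):
Base rate for 3992.39 is 5%.
Duty = ¥70,505.56 × 5% = ¥3,525.28.
Total = ¥6,500.78 + ¥12,325.79 + ¥0.00 + ¥3,525.28 = ¥22,351.85.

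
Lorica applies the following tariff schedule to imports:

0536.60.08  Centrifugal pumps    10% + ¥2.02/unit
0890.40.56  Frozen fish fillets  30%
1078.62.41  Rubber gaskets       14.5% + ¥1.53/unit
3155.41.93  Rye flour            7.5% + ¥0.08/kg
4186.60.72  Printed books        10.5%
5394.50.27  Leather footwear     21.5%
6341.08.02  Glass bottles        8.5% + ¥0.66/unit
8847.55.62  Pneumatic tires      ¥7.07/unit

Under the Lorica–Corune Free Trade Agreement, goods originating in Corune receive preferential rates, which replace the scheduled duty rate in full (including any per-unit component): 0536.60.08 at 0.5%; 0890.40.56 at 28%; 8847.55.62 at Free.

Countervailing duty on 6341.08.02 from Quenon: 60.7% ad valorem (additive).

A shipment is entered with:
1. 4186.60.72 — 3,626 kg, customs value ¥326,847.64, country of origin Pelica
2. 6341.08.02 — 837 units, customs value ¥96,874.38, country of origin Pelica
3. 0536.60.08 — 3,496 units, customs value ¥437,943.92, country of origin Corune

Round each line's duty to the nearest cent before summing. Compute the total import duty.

¥45,295.46

Line 1 (4186.60.72, Pelica, 3,626 kg, ¥326,847.64):
Base rate for 4186.60.72 is 10.5%.
Duty = ¥326,847.64 × 10.5% = ¥34,319.00.
Line 2 (6341.08.02, Pelica, 837 units, ¥96,874.38):
Base rate for 6341.08.02 is 8.5% + ¥0.66/unit.
The additional-duty order on 6341.08.02 targets Quenon, not Pelica; it does not apply.
Duty = ¥96,874.38 × 8.5% + 837 × ¥0.66 = ¥8,786.74.
Line 3 (0536.60.08, Corune, 3,496 units, ¥437,943.92):
Base rate for 0536.60.08 is 10% + ¥2.02/unit.
Origin Corune qualifies under the Lorica–Corune agreement and 0536.60.08 is covered: preferential rate 0.5% applies instead.
Duty = ¥437,943.92 × 0.5% = ¥2,189.72.
Total = ¥34,319.00 + ¥8,786.74 + ¥2,189.72 = ¥45,295.46.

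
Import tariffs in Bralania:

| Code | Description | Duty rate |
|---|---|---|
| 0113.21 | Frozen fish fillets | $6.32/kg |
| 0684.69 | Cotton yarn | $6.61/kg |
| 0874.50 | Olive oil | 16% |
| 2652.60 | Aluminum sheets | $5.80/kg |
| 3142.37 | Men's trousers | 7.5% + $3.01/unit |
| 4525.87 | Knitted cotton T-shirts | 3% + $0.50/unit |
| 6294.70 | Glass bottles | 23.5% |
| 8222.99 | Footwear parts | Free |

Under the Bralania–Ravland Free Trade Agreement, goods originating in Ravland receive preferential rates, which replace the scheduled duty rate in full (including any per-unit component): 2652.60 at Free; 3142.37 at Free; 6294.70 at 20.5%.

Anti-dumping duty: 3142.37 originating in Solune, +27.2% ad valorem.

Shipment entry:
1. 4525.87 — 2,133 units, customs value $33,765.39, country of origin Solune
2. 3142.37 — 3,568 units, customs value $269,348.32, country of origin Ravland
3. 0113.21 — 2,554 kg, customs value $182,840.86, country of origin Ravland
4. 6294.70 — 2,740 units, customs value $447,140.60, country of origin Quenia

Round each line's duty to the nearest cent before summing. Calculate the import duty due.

$123,298.78

Line 1 (4525.87, Solune, 2,133 units, $33,765.39):
Base rate for 4525.87 is 3% + $0.50/unit.
Duty = $33,765.39 × 3% + 2,133 × $0.50 = $2,079.46.
Line 2 (3142.37, Ravland, 3,568 units, $269,348.32):
Base rate for 3142.37 is 7.5% + $3.01/unit.
Origin Ravland qualifies under the Bralania–Ravland agreement and 3142.37 is covered: preferential rate Free applies instead.
The additional-duty order on 3142.37 targets Solune, not Ravland; it does not apply.
Duty = $269,348.32 × 0% = $0.00.
Line 3 (0113.21, Ravland, 2,554 kg, $182,840.86):
Base rate for 0113.21 is $6.32/kg.
Origin Ravland is the FTA partner but 0113.21 is not on the preference list; base rate stands.
Duty = 2,554 × $6.32 = $16,141.28.
Line 4 (6294.70, Quenia, 2,740 units, $447,140.60):
Base rate for 6294.70 is 23.5%.
6294.70 has an FTA preferential rate, but origin Quenia is not Ravland; base rate stands.
Duty = $447,140.60 × 23.5% = $105,078.04.
Total = $2,079.46 + $0.00 + $16,141.28 + $105,078.04 = $123,298.78.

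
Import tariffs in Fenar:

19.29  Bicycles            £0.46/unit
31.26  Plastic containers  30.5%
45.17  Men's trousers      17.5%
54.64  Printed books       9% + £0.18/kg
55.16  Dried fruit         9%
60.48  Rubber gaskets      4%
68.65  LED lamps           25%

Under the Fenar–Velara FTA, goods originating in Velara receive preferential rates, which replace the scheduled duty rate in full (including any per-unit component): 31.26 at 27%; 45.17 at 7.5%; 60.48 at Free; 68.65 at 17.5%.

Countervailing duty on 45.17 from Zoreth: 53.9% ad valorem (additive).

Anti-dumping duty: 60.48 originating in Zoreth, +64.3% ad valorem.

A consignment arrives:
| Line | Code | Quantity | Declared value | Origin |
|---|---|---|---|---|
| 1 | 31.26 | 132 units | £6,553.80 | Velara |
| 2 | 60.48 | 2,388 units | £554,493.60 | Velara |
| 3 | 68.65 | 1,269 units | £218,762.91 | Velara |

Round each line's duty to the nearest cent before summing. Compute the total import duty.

£40,053.04

Line 1 (31.26, Velara, 132 units, £6,553.80):
Base rate for 31.26 is 30.5%.
Origin Velara qualifies under the Fenar–Velara agreement and 31.26 is covered: preferential rate 27% applies instead.
Duty = £6,553.80 × 27% = £1,769.53.
Line 2 (60.48, Velara, 2,388 units, £554,493.60):
Base rate for 60.48 is 4%.
Origin Velara qualifies under the Fenar–Velara agreement and 60.48 is covered: preferential rate Free applies instead.
The additional-duty order on 60.48 targets Zoreth, not Velara; it does not apply.
Duty = £554,493.60 × 0% = £0.00.
Line 3 (68.65, Velara, 1,269 units, £218,762.91):
Base rate for 68.65 is 25%.
Origin Velara qualifies under the Fenar–Velara agreement and 68.65 is covered: preferential rate 17.5% applies instead.
Duty = £218,762.91 × 17.5% = £38,283.51.
Total = £1,769.53 + £0.00 + £38,283.51 = £40,053.04.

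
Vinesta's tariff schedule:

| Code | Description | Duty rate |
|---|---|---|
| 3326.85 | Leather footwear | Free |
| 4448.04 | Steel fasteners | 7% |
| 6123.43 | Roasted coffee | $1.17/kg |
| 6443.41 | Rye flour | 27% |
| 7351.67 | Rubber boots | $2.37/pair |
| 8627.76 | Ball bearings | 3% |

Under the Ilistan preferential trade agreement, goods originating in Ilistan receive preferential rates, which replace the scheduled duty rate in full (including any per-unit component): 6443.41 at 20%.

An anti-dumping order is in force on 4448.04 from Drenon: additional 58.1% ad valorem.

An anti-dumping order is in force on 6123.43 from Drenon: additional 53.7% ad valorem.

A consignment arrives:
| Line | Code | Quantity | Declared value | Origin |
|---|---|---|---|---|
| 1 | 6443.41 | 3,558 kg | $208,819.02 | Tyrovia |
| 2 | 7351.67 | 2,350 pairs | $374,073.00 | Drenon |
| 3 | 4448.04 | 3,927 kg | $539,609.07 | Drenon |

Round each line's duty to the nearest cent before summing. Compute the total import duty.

Line 1 (6443.41, Tyrovia, 3,558 kg, $208,819.02):
Base rate for 6443.41 is 27%.
6443.41 has an FTA preferential rate, but origin Tyrovia is not Ilistan; base rate stands.
Duty = $208,819.02 × 27% = $56,381.14.
Line 2 (7351.67, Drenon, 2,350 pairs, $374,073.00):
Base rate for 7351.67 is $2.37/pair.
Duty = 2,350 × $2.37 = $5,569.50.
Line 3 (4448.04, Drenon, 3,927 kg, $539,609.07):
Base rate for 4448.04 is 7%.
Additional duty on 4448.04 from Drenon: +58.1%. Applied ad valorem rate: 7% + 58.1% = 65.1%.
Duty = $539,609.07 × 65.1% = $351,285.50.
Total = $56,381.14 + $5,569.50 + $351,285.50 = $413,236.14.

$413,236.14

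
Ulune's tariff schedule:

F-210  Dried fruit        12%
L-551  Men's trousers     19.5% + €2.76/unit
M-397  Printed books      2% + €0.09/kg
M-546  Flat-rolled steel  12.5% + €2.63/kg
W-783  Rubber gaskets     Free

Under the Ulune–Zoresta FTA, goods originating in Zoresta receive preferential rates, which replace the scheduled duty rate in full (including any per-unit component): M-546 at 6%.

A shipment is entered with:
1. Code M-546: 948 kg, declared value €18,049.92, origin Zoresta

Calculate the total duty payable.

Line 1 (M-546, Zoresta, 948 kg, €18,049.92):
Base rate for M-546 is 12.5% + €2.63/kg.
Origin Zoresta qualifies under the Ulune–Zoresta agreement and M-546 is covered: preferential rate 6% applies instead.
Duty = €18,049.92 × 6% = €1,083.00.

€1,083.00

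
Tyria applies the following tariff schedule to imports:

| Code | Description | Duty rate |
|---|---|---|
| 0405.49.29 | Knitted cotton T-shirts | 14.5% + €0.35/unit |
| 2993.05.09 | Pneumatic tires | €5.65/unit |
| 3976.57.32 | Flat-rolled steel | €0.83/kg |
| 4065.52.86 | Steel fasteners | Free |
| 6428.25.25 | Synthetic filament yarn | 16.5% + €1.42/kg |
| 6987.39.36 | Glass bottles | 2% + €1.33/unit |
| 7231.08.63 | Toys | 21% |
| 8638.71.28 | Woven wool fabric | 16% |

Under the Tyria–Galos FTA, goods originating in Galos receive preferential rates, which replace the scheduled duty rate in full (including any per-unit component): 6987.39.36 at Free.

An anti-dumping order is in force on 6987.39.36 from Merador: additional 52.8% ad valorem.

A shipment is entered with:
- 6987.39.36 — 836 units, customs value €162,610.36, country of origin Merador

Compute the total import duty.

€90,222.36

Line 1 (6987.39.36, Merador, 836 units, €162,610.36):
Base rate for 6987.39.36 is 2% + €1.33/unit.
6987.39.36 has an FTA preferential rate, but origin Merador is not Galos; base rate stands.
Additional duty on 6987.39.36 from Merador: +52.8%. Applied ad valorem rate: 2% + 52.8% = 54.8%.
Duty = €162,610.36 × 54.8% + 836 × €1.33 = €90,222.36.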